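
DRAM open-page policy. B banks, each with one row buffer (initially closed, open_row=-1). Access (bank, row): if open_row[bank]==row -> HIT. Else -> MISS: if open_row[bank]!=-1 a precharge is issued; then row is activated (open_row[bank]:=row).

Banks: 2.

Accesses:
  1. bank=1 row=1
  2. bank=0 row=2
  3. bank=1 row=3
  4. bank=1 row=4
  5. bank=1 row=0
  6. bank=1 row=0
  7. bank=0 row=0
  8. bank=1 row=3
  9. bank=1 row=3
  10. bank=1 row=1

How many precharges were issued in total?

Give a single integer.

Answer: 6

Derivation:
Acc 1: bank1 row1 -> MISS (open row1); precharges=0
Acc 2: bank0 row2 -> MISS (open row2); precharges=0
Acc 3: bank1 row3 -> MISS (open row3); precharges=1
Acc 4: bank1 row4 -> MISS (open row4); precharges=2
Acc 5: bank1 row0 -> MISS (open row0); precharges=3
Acc 6: bank1 row0 -> HIT
Acc 7: bank0 row0 -> MISS (open row0); precharges=4
Acc 8: bank1 row3 -> MISS (open row3); precharges=5
Acc 9: bank1 row3 -> HIT
Acc 10: bank1 row1 -> MISS (open row1); precharges=6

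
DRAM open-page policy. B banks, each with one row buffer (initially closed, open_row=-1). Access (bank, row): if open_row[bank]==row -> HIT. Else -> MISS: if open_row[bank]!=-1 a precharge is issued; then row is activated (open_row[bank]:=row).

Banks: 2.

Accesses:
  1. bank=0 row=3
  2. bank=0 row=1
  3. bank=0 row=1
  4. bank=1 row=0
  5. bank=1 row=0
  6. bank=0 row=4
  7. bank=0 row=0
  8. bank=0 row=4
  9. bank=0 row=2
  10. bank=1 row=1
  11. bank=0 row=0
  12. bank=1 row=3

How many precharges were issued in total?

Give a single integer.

Answer: 8

Derivation:
Acc 1: bank0 row3 -> MISS (open row3); precharges=0
Acc 2: bank0 row1 -> MISS (open row1); precharges=1
Acc 3: bank0 row1 -> HIT
Acc 4: bank1 row0 -> MISS (open row0); precharges=1
Acc 5: bank1 row0 -> HIT
Acc 6: bank0 row4 -> MISS (open row4); precharges=2
Acc 7: bank0 row0 -> MISS (open row0); precharges=3
Acc 8: bank0 row4 -> MISS (open row4); precharges=4
Acc 9: bank0 row2 -> MISS (open row2); precharges=5
Acc 10: bank1 row1 -> MISS (open row1); precharges=6
Acc 11: bank0 row0 -> MISS (open row0); precharges=7
Acc 12: bank1 row3 -> MISS (open row3); precharges=8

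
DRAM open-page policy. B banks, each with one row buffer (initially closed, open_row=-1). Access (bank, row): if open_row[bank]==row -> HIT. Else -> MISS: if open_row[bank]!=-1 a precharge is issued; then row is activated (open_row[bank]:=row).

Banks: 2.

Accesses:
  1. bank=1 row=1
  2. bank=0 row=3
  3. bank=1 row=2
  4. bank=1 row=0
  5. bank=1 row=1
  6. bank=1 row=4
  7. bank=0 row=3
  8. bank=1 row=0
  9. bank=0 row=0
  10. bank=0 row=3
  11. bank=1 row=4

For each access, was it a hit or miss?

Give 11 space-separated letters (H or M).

Answer: M M M M M M H M M M M

Derivation:
Acc 1: bank1 row1 -> MISS (open row1); precharges=0
Acc 2: bank0 row3 -> MISS (open row3); precharges=0
Acc 3: bank1 row2 -> MISS (open row2); precharges=1
Acc 4: bank1 row0 -> MISS (open row0); precharges=2
Acc 5: bank1 row1 -> MISS (open row1); precharges=3
Acc 6: bank1 row4 -> MISS (open row4); precharges=4
Acc 7: bank0 row3 -> HIT
Acc 8: bank1 row0 -> MISS (open row0); precharges=5
Acc 9: bank0 row0 -> MISS (open row0); precharges=6
Acc 10: bank0 row3 -> MISS (open row3); precharges=7
Acc 11: bank1 row4 -> MISS (open row4); precharges=8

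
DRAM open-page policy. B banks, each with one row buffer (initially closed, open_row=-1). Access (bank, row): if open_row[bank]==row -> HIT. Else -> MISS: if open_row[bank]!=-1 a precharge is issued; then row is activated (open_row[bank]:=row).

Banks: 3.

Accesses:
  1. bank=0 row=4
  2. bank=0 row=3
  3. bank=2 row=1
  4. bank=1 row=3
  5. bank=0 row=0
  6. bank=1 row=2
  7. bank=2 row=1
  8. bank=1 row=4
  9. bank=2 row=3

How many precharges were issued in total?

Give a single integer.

Answer: 5

Derivation:
Acc 1: bank0 row4 -> MISS (open row4); precharges=0
Acc 2: bank0 row3 -> MISS (open row3); precharges=1
Acc 3: bank2 row1 -> MISS (open row1); precharges=1
Acc 4: bank1 row3 -> MISS (open row3); precharges=1
Acc 5: bank0 row0 -> MISS (open row0); precharges=2
Acc 6: bank1 row2 -> MISS (open row2); precharges=3
Acc 7: bank2 row1 -> HIT
Acc 8: bank1 row4 -> MISS (open row4); precharges=4
Acc 9: bank2 row3 -> MISS (open row3); precharges=5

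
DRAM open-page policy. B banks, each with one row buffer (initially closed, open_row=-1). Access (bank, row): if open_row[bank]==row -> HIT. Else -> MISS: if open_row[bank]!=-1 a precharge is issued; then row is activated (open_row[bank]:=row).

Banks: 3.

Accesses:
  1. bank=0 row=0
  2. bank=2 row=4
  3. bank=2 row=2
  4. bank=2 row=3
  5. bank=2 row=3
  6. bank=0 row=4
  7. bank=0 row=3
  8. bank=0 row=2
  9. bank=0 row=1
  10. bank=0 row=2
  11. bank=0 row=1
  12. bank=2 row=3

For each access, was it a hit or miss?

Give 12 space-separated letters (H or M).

Answer: M M M M H M M M M M M H

Derivation:
Acc 1: bank0 row0 -> MISS (open row0); precharges=0
Acc 2: bank2 row4 -> MISS (open row4); precharges=0
Acc 3: bank2 row2 -> MISS (open row2); precharges=1
Acc 4: bank2 row3 -> MISS (open row3); precharges=2
Acc 5: bank2 row3 -> HIT
Acc 6: bank0 row4 -> MISS (open row4); precharges=3
Acc 7: bank0 row3 -> MISS (open row3); precharges=4
Acc 8: bank0 row2 -> MISS (open row2); precharges=5
Acc 9: bank0 row1 -> MISS (open row1); precharges=6
Acc 10: bank0 row2 -> MISS (open row2); precharges=7
Acc 11: bank0 row1 -> MISS (open row1); precharges=8
Acc 12: bank2 row3 -> HIT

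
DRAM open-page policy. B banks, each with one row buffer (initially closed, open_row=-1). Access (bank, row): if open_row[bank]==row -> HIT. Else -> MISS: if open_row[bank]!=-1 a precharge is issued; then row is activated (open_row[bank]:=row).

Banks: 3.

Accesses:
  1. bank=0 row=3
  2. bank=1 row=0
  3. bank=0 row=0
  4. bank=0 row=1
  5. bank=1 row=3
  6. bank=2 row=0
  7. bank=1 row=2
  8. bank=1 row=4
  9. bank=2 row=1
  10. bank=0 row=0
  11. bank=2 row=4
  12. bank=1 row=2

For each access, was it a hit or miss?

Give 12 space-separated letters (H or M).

Answer: M M M M M M M M M M M M

Derivation:
Acc 1: bank0 row3 -> MISS (open row3); precharges=0
Acc 2: bank1 row0 -> MISS (open row0); precharges=0
Acc 3: bank0 row0 -> MISS (open row0); precharges=1
Acc 4: bank0 row1 -> MISS (open row1); precharges=2
Acc 5: bank1 row3 -> MISS (open row3); precharges=3
Acc 6: bank2 row0 -> MISS (open row0); precharges=3
Acc 7: bank1 row2 -> MISS (open row2); precharges=4
Acc 8: bank1 row4 -> MISS (open row4); precharges=5
Acc 9: bank2 row1 -> MISS (open row1); precharges=6
Acc 10: bank0 row0 -> MISS (open row0); precharges=7
Acc 11: bank2 row4 -> MISS (open row4); precharges=8
Acc 12: bank1 row2 -> MISS (open row2); precharges=9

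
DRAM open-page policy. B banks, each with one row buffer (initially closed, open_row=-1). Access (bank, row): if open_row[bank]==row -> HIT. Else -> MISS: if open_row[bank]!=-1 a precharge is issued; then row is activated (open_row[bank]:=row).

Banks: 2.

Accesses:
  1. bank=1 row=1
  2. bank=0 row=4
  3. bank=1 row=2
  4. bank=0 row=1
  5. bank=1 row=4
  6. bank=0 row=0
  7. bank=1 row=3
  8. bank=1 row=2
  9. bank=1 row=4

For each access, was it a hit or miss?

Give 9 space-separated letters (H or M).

Answer: M M M M M M M M M

Derivation:
Acc 1: bank1 row1 -> MISS (open row1); precharges=0
Acc 2: bank0 row4 -> MISS (open row4); precharges=0
Acc 3: bank1 row2 -> MISS (open row2); precharges=1
Acc 4: bank0 row1 -> MISS (open row1); precharges=2
Acc 5: bank1 row4 -> MISS (open row4); precharges=3
Acc 6: bank0 row0 -> MISS (open row0); precharges=4
Acc 7: bank1 row3 -> MISS (open row3); precharges=5
Acc 8: bank1 row2 -> MISS (open row2); precharges=6
Acc 9: bank1 row4 -> MISS (open row4); precharges=7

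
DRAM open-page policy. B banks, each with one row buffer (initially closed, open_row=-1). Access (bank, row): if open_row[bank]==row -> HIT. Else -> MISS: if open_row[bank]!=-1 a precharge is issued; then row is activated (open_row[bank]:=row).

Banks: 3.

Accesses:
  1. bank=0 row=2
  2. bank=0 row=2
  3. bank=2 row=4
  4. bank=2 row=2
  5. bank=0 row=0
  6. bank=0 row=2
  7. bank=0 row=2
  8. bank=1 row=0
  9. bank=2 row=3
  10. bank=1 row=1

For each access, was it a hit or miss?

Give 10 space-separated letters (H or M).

Acc 1: bank0 row2 -> MISS (open row2); precharges=0
Acc 2: bank0 row2 -> HIT
Acc 3: bank2 row4 -> MISS (open row4); precharges=0
Acc 4: bank2 row2 -> MISS (open row2); precharges=1
Acc 5: bank0 row0 -> MISS (open row0); precharges=2
Acc 6: bank0 row2 -> MISS (open row2); precharges=3
Acc 7: bank0 row2 -> HIT
Acc 8: bank1 row0 -> MISS (open row0); precharges=3
Acc 9: bank2 row3 -> MISS (open row3); precharges=4
Acc 10: bank1 row1 -> MISS (open row1); precharges=5

Answer: M H M M M M H M M M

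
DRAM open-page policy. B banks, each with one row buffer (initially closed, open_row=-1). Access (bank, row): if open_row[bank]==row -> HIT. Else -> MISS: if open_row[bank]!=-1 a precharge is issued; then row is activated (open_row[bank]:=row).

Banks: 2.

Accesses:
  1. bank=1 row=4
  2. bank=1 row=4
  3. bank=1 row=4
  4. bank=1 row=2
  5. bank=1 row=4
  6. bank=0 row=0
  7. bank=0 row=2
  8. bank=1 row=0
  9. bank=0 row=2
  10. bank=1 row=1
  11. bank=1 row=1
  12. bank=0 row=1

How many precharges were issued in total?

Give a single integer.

Answer: 6

Derivation:
Acc 1: bank1 row4 -> MISS (open row4); precharges=0
Acc 2: bank1 row4 -> HIT
Acc 3: bank1 row4 -> HIT
Acc 4: bank1 row2 -> MISS (open row2); precharges=1
Acc 5: bank1 row4 -> MISS (open row4); precharges=2
Acc 6: bank0 row0 -> MISS (open row0); precharges=2
Acc 7: bank0 row2 -> MISS (open row2); precharges=3
Acc 8: bank1 row0 -> MISS (open row0); precharges=4
Acc 9: bank0 row2 -> HIT
Acc 10: bank1 row1 -> MISS (open row1); precharges=5
Acc 11: bank1 row1 -> HIT
Acc 12: bank0 row1 -> MISS (open row1); precharges=6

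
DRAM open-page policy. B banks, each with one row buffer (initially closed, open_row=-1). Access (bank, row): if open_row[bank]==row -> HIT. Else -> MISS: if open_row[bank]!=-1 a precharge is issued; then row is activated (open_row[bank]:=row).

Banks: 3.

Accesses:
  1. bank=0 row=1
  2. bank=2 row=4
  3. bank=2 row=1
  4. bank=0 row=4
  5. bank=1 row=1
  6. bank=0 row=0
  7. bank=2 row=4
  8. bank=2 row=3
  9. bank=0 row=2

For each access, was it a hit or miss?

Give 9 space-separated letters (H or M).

Acc 1: bank0 row1 -> MISS (open row1); precharges=0
Acc 2: bank2 row4 -> MISS (open row4); precharges=0
Acc 3: bank2 row1 -> MISS (open row1); precharges=1
Acc 4: bank0 row4 -> MISS (open row4); precharges=2
Acc 5: bank1 row1 -> MISS (open row1); precharges=2
Acc 6: bank0 row0 -> MISS (open row0); precharges=3
Acc 7: bank2 row4 -> MISS (open row4); precharges=4
Acc 8: bank2 row3 -> MISS (open row3); precharges=5
Acc 9: bank0 row2 -> MISS (open row2); precharges=6

Answer: M M M M M M M M M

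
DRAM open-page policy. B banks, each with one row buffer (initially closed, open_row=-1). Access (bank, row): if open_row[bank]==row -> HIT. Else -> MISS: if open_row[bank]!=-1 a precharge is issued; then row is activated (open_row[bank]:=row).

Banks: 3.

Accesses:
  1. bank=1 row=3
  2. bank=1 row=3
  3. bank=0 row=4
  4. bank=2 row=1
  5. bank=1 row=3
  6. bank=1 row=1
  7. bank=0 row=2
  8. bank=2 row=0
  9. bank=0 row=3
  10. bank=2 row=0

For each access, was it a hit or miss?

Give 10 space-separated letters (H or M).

Answer: M H M M H M M M M H

Derivation:
Acc 1: bank1 row3 -> MISS (open row3); precharges=0
Acc 2: bank1 row3 -> HIT
Acc 3: bank0 row4 -> MISS (open row4); precharges=0
Acc 4: bank2 row1 -> MISS (open row1); precharges=0
Acc 5: bank1 row3 -> HIT
Acc 6: bank1 row1 -> MISS (open row1); precharges=1
Acc 7: bank0 row2 -> MISS (open row2); precharges=2
Acc 8: bank2 row0 -> MISS (open row0); precharges=3
Acc 9: bank0 row3 -> MISS (open row3); precharges=4
Acc 10: bank2 row0 -> HIT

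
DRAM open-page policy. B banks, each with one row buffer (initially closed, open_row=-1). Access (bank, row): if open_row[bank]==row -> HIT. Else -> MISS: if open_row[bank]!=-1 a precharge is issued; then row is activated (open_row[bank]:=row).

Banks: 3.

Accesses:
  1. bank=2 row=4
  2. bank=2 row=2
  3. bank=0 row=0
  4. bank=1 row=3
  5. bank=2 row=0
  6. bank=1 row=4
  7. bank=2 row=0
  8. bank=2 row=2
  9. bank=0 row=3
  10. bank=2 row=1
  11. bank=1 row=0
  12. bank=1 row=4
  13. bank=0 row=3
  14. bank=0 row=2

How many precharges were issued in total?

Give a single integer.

Answer: 9

Derivation:
Acc 1: bank2 row4 -> MISS (open row4); precharges=0
Acc 2: bank2 row2 -> MISS (open row2); precharges=1
Acc 3: bank0 row0 -> MISS (open row0); precharges=1
Acc 4: bank1 row3 -> MISS (open row3); precharges=1
Acc 5: bank2 row0 -> MISS (open row0); precharges=2
Acc 6: bank1 row4 -> MISS (open row4); precharges=3
Acc 7: bank2 row0 -> HIT
Acc 8: bank2 row2 -> MISS (open row2); precharges=4
Acc 9: bank0 row3 -> MISS (open row3); precharges=5
Acc 10: bank2 row1 -> MISS (open row1); precharges=6
Acc 11: bank1 row0 -> MISS (open row0); precharges=7
Acc 12: bank1 row4 -> MISS (open row4); precharges=8
Acc 13: bank0 row3 -> HIT
Acc 14: bank0 row2 -> MISS (open row2); precharges=9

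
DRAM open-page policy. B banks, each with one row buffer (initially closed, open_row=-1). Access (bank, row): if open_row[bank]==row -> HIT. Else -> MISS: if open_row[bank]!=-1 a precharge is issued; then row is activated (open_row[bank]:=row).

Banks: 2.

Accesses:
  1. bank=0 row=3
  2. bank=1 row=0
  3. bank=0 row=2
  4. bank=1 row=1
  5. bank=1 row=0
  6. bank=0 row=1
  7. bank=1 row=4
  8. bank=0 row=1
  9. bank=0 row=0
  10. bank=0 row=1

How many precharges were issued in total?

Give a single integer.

Answer: 7

Derivation:
Acc 1: bank0 row3 -> MISS (open row3); precharges=0
Acc 2: bank1 row0 -> MISS (open row0); precharges=0
Acc 3: bank0 row2 -> MISS (open row2); precharges=1
Acc 4: bank1 row1 -> MISS (open row1); precharges=2
Acc 5: bank1 row0 -> MISS (open row0); precharges=3
Acc 6: bank0 row1 -> MISS (open row1); precharges=4
Acc 7: bank1 row4 -> MISS (open row4); precharges=5
Acc 8: bank0 row1 -> HIT
Acc 9: bank0 row0 -> MISS (open row0); precharges=6
Acc 10: bank0 row1 -> MISS (open row1); precharges=7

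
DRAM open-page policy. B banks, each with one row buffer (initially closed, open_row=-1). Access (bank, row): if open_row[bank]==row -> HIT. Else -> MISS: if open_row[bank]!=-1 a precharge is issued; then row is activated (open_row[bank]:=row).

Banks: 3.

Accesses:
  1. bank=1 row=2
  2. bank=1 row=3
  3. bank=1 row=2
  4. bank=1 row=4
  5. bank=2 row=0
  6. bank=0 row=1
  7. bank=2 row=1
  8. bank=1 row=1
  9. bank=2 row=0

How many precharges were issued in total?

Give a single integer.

Answer: 6

Derivation:
Acc 1: bank1 row2 -> MISS (open row2); precharges=0
Acc 2: bank1 row3 -> MISS (open row3); precharges=1
Acc 3: bank1 row2 -> MISS (open row2); precharges=2
Acc 4: bank1 row4 -> MISS (open row4); precharges=3
Acc 5: bank2 row0 -> MISS (open row0); precharges=3
Acc 6: bank0 row1 -> MISS (open row1); precharges=3
Acc 7: bank2 row1 -> MISS (open row1); precharges=4
Acc 8: bank1 row1 -> MISS (open row1); precharges=5
Acc 9: bank2 row0 -> MISS (open row0); precharges=6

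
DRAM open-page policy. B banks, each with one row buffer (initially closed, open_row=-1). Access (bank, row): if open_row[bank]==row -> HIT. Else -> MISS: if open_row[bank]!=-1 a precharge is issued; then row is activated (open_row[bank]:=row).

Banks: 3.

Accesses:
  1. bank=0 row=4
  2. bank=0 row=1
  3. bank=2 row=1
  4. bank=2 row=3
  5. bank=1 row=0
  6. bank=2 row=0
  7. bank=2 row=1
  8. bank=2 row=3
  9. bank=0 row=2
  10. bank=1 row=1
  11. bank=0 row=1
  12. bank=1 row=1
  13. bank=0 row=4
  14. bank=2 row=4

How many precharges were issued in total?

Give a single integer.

Acc 1: bank0 row4 -> MISS (open row4); precharges=0
Acc 2: bank0 row1 -> MISS (open row1); precharges=1
Acc 3: bank2 row1 -> MISS (open row1); precharges=1
Acc 4: bank2 row3 -> MISS (open row3); precharges=2
Acc 5: bank1 row0 -> MISS (open row0); precharges=2
Acc 6: bank2 row0 -> MISS (open row0); precharges=3
Acc 7: bank2 row1 -> MISS (open row1); precharges=4
Acc 8: bank2 row3 -> MISS (open row3); precharges=5
Acc 9: bank0 row2 -> MISS (open row2); precharges=6
Acc 10: bank1 row1 -> MISS (open row1); precharges=7
Acc 11: bank0 row1 -> MISS (open row1); precharges=8
Acc 12: bank1 row1 -> HIT
Acc 13: bank0 row4 -> MISS (open row4); precharges=9
Acc 14: bank2 row4 -> MISS (open row4); precharges=10

Answer: 10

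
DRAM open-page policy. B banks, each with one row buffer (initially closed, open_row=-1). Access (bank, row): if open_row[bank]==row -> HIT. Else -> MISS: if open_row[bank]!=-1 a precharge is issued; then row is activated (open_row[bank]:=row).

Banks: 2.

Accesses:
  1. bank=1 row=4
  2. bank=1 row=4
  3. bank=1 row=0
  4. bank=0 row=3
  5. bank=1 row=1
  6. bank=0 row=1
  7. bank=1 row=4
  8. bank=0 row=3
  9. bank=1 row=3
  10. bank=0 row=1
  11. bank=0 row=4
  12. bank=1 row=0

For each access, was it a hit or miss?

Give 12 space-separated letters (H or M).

Acc 1: bank1 row4 -> MISS (open row4); precharges=0
Acc 2: bank1 row4 -> HIT
Acc 3: bank1 row0 -> MISS (open row0); precharges=1
Acc 4: bank0 row3 -> MISS (open row3); precharges=1
Acc 5: bank1 row1 -> MISS (open row1); precharges=2
Acc 6: bank0 row1 -> MISS (open row1); precharges=3
Acc 7: bank1 row4 -> MISS (open row4); precharges=4
Acc 8: bank0 row3 -> MISS (open row3); precharges=5
Acc 9: bank1 row3 -> MISS (open row3); precharges=6
Acc 10: bank0 row1 -> MISS (open row1); precharges=7
Acc 11: bank0 row4 -> MISS (open row4); precharges=8
Acc 12: bank1 row0 -> MISS (open row0); precharges=9

Answer: M H M M M M M M M M M M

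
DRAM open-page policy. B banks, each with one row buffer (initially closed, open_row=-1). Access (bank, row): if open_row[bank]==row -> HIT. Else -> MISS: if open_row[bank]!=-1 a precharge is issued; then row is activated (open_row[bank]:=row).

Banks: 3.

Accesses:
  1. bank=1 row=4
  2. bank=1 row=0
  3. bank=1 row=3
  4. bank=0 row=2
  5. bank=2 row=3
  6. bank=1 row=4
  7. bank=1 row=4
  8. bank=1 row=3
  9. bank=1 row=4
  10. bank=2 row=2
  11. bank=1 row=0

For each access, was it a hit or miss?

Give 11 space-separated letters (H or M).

Acc 1: bank1 row4 -> MISS (open row4); precharges=0
Acc 2: bank1 row0 -> MISS (open row0); precharges=1
Acc 3: bank1 row3 -> MISS (open row3); precharges=2
Acc 4: bank0 row2 -> MISS (open row2); precharges=2
Acc 5: bank2 row3 -> MISS (open row3); precharges=2
Acc 6: bank1 row4 -> MISS (open row4); precharges=3
Acc 7: bank1 row4 -> HIT
Acc 8: bank1 row3 -> MISS (open row3); precharges=4
Acc 9: bank1 row4 -> MISS (open row4); precharges=5
Acc 10: bank2 row2 -> MISS (open row2); precharges=6
Acc 11: bank1 row0 -> MISS (open row0); precharges=7

Answer: M M M M M M H M M M M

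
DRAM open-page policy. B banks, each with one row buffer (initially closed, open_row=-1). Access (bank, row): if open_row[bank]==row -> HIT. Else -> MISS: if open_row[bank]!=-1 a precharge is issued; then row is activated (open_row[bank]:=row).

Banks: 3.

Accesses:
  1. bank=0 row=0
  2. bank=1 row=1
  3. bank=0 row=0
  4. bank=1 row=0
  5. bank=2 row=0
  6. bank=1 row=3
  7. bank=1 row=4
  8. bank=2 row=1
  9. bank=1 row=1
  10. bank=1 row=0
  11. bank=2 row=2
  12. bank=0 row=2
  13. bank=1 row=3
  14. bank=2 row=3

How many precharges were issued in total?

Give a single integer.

Acc 1: bank0 row0 -> MISS (open row0); precharges=0
Acc 2: bank1 row1 -> MISS (open row1); precharges=0
Acc 3: bank0 row0 -> HIT
Acc 4: bank1 row0 -> MISS (open row0); precharges=1
Acc 5: bank2 row0 -> MISS (open row0); precharges=1
Acc 6: bank1 row3 -> MISS (open row3); precharges=2
Acc 7: bank1 row4 -> MISS (open row4); precharges=3
Acc 8: bank2 row1 -> MISS (open row1); precharges=4
Acc 9: bank1 row1 -> MISS (open row1); precharges=5
Acc 10: bank1 row0 -> MISS (open row0); precharges=6
Acc 11: bank2 row2 -> MISS (open row2); precharges=7
Acc 12: bank0 row2 -> MISS (open row2); precharges=8
Acc 13: bank1 row3 -> MISS (open row3); precharges=9
Acc 14: bank2 row3 -> MISS (open row3); precharges=10

Answer: 10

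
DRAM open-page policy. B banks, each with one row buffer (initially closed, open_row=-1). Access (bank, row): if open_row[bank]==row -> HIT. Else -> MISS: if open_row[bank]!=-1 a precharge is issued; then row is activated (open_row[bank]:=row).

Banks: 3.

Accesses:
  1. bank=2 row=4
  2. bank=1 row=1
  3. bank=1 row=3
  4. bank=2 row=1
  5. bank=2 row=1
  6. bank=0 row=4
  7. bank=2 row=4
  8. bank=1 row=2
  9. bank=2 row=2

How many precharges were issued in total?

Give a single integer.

Answer: 5

Derivation:
Acc 1: bank2 row4 -> MISS (open row4); precharges=0
Acc 2: bank1 row1 -> MISS (open row1); precharges=0
Acc 3: bank1 row3 -> MISS (open row3); precharges=1
Acc 4: bank2 row1 -> MISS (open row1); precharges=2
Acc 5: bank2 row1 -> HIT
Acc 6: bank0 row4 -> MISS (open row4); precharges=2
Acc 7: bank2 row4 -> MISS (open row4); precharges=3
Acc 8: bank1 row2 -> MISS (open row2); precharges=4
Acc 9: bank2 row2 -> MISS (open row2); precharges=5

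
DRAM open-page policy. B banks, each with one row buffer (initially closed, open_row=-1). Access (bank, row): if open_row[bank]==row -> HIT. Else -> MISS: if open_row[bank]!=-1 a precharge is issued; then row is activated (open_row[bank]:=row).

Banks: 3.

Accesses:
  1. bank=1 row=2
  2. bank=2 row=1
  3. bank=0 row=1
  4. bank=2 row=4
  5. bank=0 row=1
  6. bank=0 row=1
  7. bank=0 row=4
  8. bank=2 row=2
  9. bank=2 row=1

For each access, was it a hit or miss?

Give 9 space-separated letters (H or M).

Acc 1: bank1 row2 -> MISS (open row2); precharges=0
Acc 2: bank2 row1 -> MISS (open row1); precharges=0
Acc 3: bank0 row1 -> MISS (open row1); precharges=0
Acc 4: bank2 row4 -> MISS (open row4); precharges=1
Acc 5: bank0 row1 -> HIT
Acc 6: bank0 row1 -> HIT
Acc 7: bank0 row4 -> MISS (open row4); precharges=2
Acc 8: bank2 row2 -> MISS (open row2); precharges=3
Acc 9: bank2 row1 -> MISS (open row1); precharges=4

Answer: M M M M H H M M M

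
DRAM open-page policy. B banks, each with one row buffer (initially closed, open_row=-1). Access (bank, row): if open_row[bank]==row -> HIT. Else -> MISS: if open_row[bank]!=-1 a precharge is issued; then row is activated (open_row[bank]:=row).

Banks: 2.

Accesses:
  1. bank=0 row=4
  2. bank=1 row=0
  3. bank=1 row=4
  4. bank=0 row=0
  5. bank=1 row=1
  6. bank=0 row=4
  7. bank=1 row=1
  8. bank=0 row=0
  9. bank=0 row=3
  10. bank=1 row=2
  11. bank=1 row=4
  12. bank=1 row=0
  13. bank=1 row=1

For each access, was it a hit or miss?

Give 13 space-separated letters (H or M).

Acc 1: bank0 row4 -> MISS (open row4); precharges=0
Acc 2: bank1 row0 -> MISS (open row0); precharges=0
Acc 3: bank1 row4 -> MISS (open row4); precharges=1
Acc 4: bank0 row0 -> MISS (open row0); precharges=2
Acc 5: bank1 row1 -> MISS (open row1); precharges=3
Acc 6: bank0 row4 -> MISS (open row4); precharges=4
Acc 7: bank1 row1 -> HIT
Acc 8: bank0 row0 -> MISS (open row0); precharges=5
Acc 9: bank0 row3 -> MISS (open row3); precharges=6
Acc 10: bank1 row2 -> MISS (open row2); precharges=7
Acc 11: bank1 row4 -> MISS (open row4); precharges=8
Acc 12: bank1 row0 -> MISS (open row0); precharges=9
Acc 13: bank1 row1 -> MISS (open row1); precharges=10

Answer: M M M M M M H M M M M M M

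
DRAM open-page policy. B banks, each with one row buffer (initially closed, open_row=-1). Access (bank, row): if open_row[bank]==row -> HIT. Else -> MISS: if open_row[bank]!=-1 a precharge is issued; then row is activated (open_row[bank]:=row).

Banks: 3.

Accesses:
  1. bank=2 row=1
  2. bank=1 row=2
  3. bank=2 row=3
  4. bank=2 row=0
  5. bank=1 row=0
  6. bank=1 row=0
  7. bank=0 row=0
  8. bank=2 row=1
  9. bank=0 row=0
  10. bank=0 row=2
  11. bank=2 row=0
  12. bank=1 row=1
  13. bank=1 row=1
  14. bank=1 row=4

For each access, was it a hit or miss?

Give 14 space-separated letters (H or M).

Acc 1: bank2 row1 -> MISS (open row1); precharges=0
Acc 2: bank1 row2 -> MISS (open row2); precharges=0
Acc 3: bank2 row3 -> MISS (open row3); precharges=1
Acc 4: bank2 row0 -> MISS (open row0); precharges=2
Acc 5: bank1 row0 -> MISS (open row0); precharges=3
Acc 6: bank1 row0 -> HIT
Acc 7: bank0 row0 -> MISS (open row0); precharges=3
Acc 8: bank2 row1 -> MISS (open row1); precharges=4
Acc 9: bank0 row0 -> HIT
Acc 10: bank0 row2 -> MISS (open row2); precharges=5
Acc 11: bank2 row0 -> MISS (open row0); precharges=6
Acc 12: bank1 row1 -> MISS (open row1); precharges=7
Acc 13: bank1 row1 -> HIT
Acc 14: bank1 row4 -> MISS (open row4); precharges=8

Answer: M M M M M H M M H M M M H M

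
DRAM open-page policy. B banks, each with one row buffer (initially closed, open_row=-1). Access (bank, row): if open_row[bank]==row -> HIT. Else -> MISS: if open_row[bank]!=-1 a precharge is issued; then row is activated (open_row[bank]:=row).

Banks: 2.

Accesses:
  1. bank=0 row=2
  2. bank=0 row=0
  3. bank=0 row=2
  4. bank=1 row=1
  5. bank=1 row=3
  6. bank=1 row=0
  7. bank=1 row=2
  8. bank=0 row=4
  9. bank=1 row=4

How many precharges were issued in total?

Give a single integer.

Acc 1: bank0 row2 -> MISS (open row2); precharges=0
Acc 2: bank0 row0 -> MISS (open row0); precharges=1
Acc 3: bank0 row2 -> MISS (open row2); precharges=2
Acc 4: bank1 row1 -> MISS (open row1); precharges=2
Acc 5: bank1 row3 -> MISS (open row3); precharges=3
Acc 6: bank1 row0 -> MISS (open row0); precharges=4
Acc 7: bank1 row2 -> MISS (open row2); precharges=5
Acc 8: bank0 row4 -> MISS (open row4); precharges=6
Acc 9: bank1 row4 -> MISS (open row4); precharges=7

Answer: 7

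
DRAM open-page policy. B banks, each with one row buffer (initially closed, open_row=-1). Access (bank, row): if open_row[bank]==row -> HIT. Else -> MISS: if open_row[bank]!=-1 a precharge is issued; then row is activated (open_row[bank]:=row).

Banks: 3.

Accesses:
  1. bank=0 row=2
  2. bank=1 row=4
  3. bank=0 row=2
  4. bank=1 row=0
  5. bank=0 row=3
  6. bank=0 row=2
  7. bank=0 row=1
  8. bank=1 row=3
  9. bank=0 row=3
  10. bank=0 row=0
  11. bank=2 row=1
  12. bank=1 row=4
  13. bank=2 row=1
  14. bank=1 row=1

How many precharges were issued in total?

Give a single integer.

Acc 1: bank0 row2 -> MISS (open row2); precharges=0
Acc 2: bank1 row4 -> MISS (open row4); precharges=0
Acc 3: bank0 row2 -> HIT
Acc 4: bank1 row0 -> MISS (open row0); precharges=1
Acc 5: bank0 row3 -> MISS (open row3); precharges=2
Acc 6: bank0 row2 -> MISS (open row2); precharges=3
Acc 7: bank0 row1 -> MISS (open row1); precharges=4
Acc 8: bank1 row3 -> MISS (open row3); precharges=5
Acc 9: bank0 row3 -> MISS (open row3); precharges=6
Acc 10: bank0 row0 -> MISS (open row0); precharges=7
Acc 11: bank2 row1 -> MISS (open row1); precharges=7
Acc 12: bank1 row4 -> MISS (open row4); precharges=8
Acc 13: bank2 row1 -> HIT
Acc 14: bank1 row1 -> MISS (open row1); precharges=9

Answer: 9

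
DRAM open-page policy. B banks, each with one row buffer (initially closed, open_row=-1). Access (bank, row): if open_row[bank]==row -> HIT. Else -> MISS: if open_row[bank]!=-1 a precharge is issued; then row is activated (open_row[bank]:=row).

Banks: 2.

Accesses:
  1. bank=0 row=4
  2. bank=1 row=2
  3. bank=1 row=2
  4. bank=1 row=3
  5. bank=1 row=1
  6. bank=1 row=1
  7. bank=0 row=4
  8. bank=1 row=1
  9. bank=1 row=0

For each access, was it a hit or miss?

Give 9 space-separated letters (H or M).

Answer: M M H M M H H H M

Derivation:
Acc 1: bank0 row4 -> MISS (open row4); precharges=0
Acc 2: bank1 row2 -> MISS (open row2); precharges=0
Acc 3: bank1 row2 -> HIT
Acc 4: bank1 row3 -> MISS (open row3); precharges=1
Acc 5: bank1 row1 -> MISS (open row1); precharges=2
Acc 6: bank1 row1 -> HIT
Acc 7: bank0 row4 -> HIT
Acc 8: bank1 row1 -> HIT
Acc 9: bank1 row0 -> MISS (open row0); precharges=3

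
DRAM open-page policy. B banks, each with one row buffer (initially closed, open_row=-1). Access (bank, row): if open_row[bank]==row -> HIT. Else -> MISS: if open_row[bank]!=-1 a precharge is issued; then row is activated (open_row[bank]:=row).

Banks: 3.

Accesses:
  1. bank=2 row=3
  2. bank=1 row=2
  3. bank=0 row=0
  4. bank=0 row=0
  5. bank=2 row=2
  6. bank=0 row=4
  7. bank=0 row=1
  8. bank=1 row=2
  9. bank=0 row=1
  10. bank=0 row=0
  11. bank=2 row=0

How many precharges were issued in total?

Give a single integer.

Acc 1: bank2 row3 -> MISS (open row3); precharges=0
Acc 2: bank1 row2 -> MISS (open row2); precharges=0
Acc 3: bank0 row0 -> MISS (open row0); precharges=0
Acc 4: bank0 row0 -> HIT
Acc 5: bank2 row2 -> MISS (open row2); precharges=1
Acc 6: bank0 row4 -> MISS (open row4); precharges=2
Acc 7: bank0 row1 -> MISS (open row1); precharges=3
Acc 8: bank1 row2 -> HIT
Acc 9: bank0 row1 -> HIT
Acc 10: bank0 row0 -> MISS (open row0); precharges=4
Acc 11: bank2 row0 -> MISS (open row0); precharges=5

Answer: 5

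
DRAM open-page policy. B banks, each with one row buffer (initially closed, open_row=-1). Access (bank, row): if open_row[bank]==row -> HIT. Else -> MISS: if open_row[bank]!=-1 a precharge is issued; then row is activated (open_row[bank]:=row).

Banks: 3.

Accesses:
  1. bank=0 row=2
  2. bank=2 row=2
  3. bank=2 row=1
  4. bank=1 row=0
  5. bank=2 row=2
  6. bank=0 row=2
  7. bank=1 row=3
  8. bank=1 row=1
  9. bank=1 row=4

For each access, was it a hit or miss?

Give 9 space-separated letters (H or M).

Answer: M M M M M H M M M

Derivation:
Acc 1: bank0 row2 -> MISS (open row2); precharges=0
Acc 2: bank2 row2 -> MISS (open row2); precharges=0
Acc 3: bank2 row1 -> MISS (open row1); precharges=1
Acc 4: bank1 row0 -> MISS (open row0); precharges=1
Acc 5: bank2 row2 -> MISS (open row2); precharges=2
Acc 6: bank0 row2 -> HIT
Acc 7: bank1 row3 -> MISS (open row3); precharges=3
Acc 8: bank1 row1 -> MISS (open row1); precharges=4
Acc 9: bank1 row4 -> MISS (open row4); precharges=5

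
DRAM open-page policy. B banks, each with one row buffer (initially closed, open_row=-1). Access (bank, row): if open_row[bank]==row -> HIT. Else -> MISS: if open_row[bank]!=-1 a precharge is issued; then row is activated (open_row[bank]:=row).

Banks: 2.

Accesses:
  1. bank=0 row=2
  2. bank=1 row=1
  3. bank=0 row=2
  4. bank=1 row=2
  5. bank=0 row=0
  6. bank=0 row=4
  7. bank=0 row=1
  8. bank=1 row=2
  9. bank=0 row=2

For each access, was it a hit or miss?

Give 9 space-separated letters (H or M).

Answer: M M H M M M M H M

Derivation:
Acc 1: bank0 row2 -> MISS (open row2); precharges=0
Acc 2: bank1 row1 -> MISS (open row1); precharges=0
Acc 3: bank0 row2 -> HIT
Acc 4: bank1 row2 -> MISS (open row2); precharges=1
Acc 5: bank0 row0 -> MISS (open row0); precharges=2
Acc 6: bank0 row4 -> MISS (open row4); precharges=3
Acc 7: bank0 row1 -> MISS (open row1); precharges=4
Acc 8: bank1 row2 -> HIT
Acc 9: bank0 row2 -> MISS (open row2); precharges=5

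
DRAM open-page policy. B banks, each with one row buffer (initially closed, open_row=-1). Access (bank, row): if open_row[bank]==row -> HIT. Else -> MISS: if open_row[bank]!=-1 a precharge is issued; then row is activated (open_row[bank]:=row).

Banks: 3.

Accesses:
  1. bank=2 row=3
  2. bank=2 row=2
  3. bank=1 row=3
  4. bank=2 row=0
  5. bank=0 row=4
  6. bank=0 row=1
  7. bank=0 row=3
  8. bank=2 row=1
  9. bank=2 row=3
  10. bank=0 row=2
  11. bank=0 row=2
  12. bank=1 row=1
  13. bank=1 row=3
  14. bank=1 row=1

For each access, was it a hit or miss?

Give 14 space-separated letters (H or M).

Acc 1: bank2 row3 -> MISS (open row3); precharges=0
Acc 2: bank2 row2 -> MISS (open row2); precharges=1
Acc 3: bank1 row3 -> MISS (open row3); precharges=1
Acc 4: bank2 row0 -> MISS (open row0); precharges=2
Acc 5: bank0 row4 -> MISS (open row4); precharges=2
Acc 6: bank0 row1 -> MISS (open row1); precharges=3
Acc 7: bank0 row3 -> MISS (open row3); precharges=4
Acc 8: bank2 row1 -> MISS (open row1); precharges=5
Acc 9: bank2 row3 -> MISS (open row3); precharges=6
Acc 10: bank0 row2 -> MISS (open row2); precharges=7
Acc 11: bank0 row2 -> HIT
Acc 12: bank1 row1 -> MISS (open row1); precharges=8
Acc 13: bank1 row3 -> MISS (open row3); precharges=9
Acc 14: bank1 row1 -> MISS (open row1); precharges=10

Answer: M M M M M M M M M M H M M M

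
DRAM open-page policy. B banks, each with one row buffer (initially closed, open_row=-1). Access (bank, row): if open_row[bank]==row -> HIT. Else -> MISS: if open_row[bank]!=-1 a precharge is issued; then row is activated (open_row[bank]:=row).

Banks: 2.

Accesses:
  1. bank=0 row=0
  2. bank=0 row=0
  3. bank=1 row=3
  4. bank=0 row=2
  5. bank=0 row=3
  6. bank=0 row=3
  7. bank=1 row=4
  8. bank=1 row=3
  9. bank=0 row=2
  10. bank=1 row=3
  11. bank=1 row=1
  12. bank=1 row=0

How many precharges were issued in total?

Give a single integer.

Acc 1: bank0 row0 -> MISS (open row0); precharges=0
Acc 2: bank0 row0 -> HIT
Acc 3: bank1 row3 -> MISS (open row3); precharges=0
Acc 4: bank0 row2 -> MISS (open row2); precharges=1
Acc 5: bank0 row3 -> MISS (open row3); precharges=2
Acc 6: bank0 row3 -> HIT
Acc 7: bank1 row4 -> MISS (open row4); precharges=3
Acc 8: bank1 row3 -> MISS (open row3); precharges=4
Acc 9: bank0 row2 -> MISS (open row2); precharges=5
Acc 10: bank1 row3 -> HIT
Acc 11: bank1 row1 -> MISS (open row1); precharges=6
Acc 12: bank1 row0 -> MISS (open row0); precharges=7

Answer: 7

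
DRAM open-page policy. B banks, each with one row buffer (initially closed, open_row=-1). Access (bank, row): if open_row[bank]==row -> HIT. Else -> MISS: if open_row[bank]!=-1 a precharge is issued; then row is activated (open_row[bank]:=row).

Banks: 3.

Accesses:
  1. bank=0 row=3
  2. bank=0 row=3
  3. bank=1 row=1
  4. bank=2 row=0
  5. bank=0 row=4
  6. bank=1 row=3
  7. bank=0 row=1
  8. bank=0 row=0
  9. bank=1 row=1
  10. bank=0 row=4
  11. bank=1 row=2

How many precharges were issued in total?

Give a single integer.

Acc 1: bank0 row3 -> MISS (open row3); precharges=0
Acc 2: bank0 row3 -> HIT
Acc 3: bank1 row1 -> MISS (open row1); precharges=0
Acc 4: bank2 row0 -> MISS (open row0); precharges=0
Acc 5: bank0 row4 -> MISS (open row4); precharges=1
Acc 6: bank1 row3 -> MISS (open row3); precharges=2
Acc 7: bank0 row1 -> MISS (open row1); precharges=3
Acc 8: bank0 row0 -> MISS (open row0); precharges=4
Acc 9: bank1 row1 -> MISS (open row1); precharges=5
Acc 10: bank0 row4 -> MISS (open row4); precharges=6
Acc 11: bank1 row2 -> MISS (open row2); precharges=7

Answer: 7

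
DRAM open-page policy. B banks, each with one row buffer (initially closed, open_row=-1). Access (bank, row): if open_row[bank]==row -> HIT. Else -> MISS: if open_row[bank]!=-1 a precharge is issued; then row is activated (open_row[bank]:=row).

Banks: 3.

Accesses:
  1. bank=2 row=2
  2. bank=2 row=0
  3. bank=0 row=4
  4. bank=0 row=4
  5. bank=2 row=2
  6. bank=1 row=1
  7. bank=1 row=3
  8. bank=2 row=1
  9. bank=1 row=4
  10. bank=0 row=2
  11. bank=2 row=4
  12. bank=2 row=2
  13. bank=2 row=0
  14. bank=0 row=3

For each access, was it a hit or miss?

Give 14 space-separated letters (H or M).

Answer: M M M H M M M M M M M M M M

Derivation:
Acc 1: bank2 row2 -> MISS (open row2); precharges=0
Acc 2: bank2 row0 -> MISS (open row0); precharges=1
Acc 3: bank0 row4 -> MISS (open row4); precharges=1
Acc 4: bank0 row4 -> HIT
Acc 5: bank2 row2 -> MISS (open row2); precharges=2
Acc 6: bank1 row1 -> MISS (open row1); precharges=2
Acc 7: bank1 row3 -> MISS (open row3); precharges=3
Acc 8: bank2 row1 -> MISS (open row1); precharges=4
Acc 9: bank1 row4 -> MISS (open row4); precharges=5
Acc 10: bank0 row2 -> MISS (open row2); precharges=6
Acc 11: bank2 row4 -> MISS (open row4); precharges=7
Acc 12: bank2 row2 -> MISS (open row2); precharges=8
Acc 13: bank2 row0 -> MISS (open row0); precharges=9
Acc 14: bank0 row3 -> MISS (open row3); precharges=10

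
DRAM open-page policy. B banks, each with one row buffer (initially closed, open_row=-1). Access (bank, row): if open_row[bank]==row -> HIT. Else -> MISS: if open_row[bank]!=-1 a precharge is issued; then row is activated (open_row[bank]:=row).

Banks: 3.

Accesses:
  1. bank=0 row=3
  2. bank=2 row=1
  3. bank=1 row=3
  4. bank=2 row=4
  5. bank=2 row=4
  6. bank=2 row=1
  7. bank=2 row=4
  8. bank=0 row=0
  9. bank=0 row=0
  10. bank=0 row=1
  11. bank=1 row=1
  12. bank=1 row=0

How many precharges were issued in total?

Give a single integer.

Answer: 7

Derivation:
Acc 1: bank0 row3 -> MISS (open row3); precharges=0
Acc 2: bank2 row1 -> MISS (open row1); precharges=0
Acc 3: bank1 row3 -> MISS (open row3); precharges=0
Acc 4: bank2 row4 -> MISS (open row4); precharges=1
Acc 5: bank2 row4 -> HIT
Acc 6: bank2 row1 -> MISS (open row1); precharges=2
Acc 7: bank2 row4 -> MISS (open row4); precharges=3
Acc 8: bank0 row0 -> MISS (open row0); precharges=4
Acc 9: bank0 row0 -> HIT
Acc 10: bank0 row1 -> MISS (open row1); precharges=5
Acc 11: bank1 row1 -> MISS (open row1); precharges=6
Acc 12: bank1 row0 -> MISS (open row0); precharges=7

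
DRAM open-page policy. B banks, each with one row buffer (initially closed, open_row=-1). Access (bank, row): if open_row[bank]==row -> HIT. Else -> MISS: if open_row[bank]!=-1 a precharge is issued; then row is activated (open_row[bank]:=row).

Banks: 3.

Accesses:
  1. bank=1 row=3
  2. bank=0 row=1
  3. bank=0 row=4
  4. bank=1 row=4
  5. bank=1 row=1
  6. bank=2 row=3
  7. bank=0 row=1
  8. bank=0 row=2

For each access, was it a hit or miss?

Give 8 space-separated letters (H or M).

Answer: M M M M M M M M

Derivation:
Acc 1: bank1 row3 -> MISS (open row3); precharges=0
Acc 2: bank0 row1 -> MISS (open row1); precharges=0
Acc 3: bank0 row4 -> MISS (open row4); precharges=1
Acc 4: bank1 row4 -> MISS (open row4); precharges=2
Acc 5: bank1 row1 -> MISS (open row1); precharges=3
Acc 6: bank2 row3 -> MISS (open row3); precharges=3
Acc 7: bank0 row1 -> MISS (open row1); precharges=4
Acc 8: bank0 row2 -> MISS (open row2); precharges=5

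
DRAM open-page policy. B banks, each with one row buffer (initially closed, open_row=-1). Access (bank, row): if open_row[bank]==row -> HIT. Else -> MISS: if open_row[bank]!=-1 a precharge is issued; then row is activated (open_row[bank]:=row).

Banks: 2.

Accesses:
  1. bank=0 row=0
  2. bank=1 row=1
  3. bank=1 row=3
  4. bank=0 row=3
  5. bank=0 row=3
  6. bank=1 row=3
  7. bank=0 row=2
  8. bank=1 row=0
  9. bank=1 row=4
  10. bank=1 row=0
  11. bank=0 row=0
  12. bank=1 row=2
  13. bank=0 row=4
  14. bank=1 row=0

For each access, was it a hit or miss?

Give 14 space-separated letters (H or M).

Acc 1: bank0 row0 -> MISS (open row0); precharges=0
Acc 2: bank1 row1 -> MISS (open row1); precharges=0
Acc 3: bank1 row3 -> MISS (open row3); precharges=1
Acc 4: bank0 row3 -> MISS (open row3); precharges=2
Acc 5: bank0 row3 -> HIT
Acc 6: bank1 row3 -> HIT
Acc 7: bank0 row2 -> MISS (open row2); precharges=3
Acc 8: bank1 row0 -> MISS (open row0); precharges=4
Acc 9: bank1 row4 -> MISS (open row4); precharges=5
Acc 10: bank1 row0 -> MISS (open row0); precharges=6
Acc 11: bank0 row0 -> MISS (open row0); precharges=7
Acc 12: bank1 row2 -> MISS (open row2); precharges=8
Acc 13: bank0 row4 -> MISS (open row4); precharges=9
Acc 14: bank1 row0 -> MISS (open row0); precharges=10

Answer: M M M M H H M M M M M M M M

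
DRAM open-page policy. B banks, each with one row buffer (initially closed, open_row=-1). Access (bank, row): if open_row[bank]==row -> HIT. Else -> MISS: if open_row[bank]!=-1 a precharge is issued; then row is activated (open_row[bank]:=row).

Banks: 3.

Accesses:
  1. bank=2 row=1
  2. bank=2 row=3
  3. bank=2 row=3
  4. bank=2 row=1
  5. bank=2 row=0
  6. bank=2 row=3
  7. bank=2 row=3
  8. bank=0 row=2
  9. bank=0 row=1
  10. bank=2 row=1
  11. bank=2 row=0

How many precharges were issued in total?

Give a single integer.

Acc 1: bank2 row1 -> MISS (open row1); precharges=0
Acc 2: bank2 row3 -> MISS (open row3); precharges=1
Acc 3: bank2 row3 -> HIT
Acc 4: bank2 row1 -> MISS (open row1); precharges=2
Acc 5: bank2 row0 -> MISS (open row0); precharges=3
Acc 6: bank2 row3 -> MISS (open row3); precharges=4
Acc 7: bank2 row3 -> HIT
Acc 8: bank0 row2 -> MISS (open row2); precharges=4
Acc 9: bank0 row1 -> MISS (open row1); precharges=5
Acc 10: bank2 row1 -> MISS (open row1); precharges=6
Acc 11: bank2 row0 -> MISS (open row0); precharges=7

Answer: 7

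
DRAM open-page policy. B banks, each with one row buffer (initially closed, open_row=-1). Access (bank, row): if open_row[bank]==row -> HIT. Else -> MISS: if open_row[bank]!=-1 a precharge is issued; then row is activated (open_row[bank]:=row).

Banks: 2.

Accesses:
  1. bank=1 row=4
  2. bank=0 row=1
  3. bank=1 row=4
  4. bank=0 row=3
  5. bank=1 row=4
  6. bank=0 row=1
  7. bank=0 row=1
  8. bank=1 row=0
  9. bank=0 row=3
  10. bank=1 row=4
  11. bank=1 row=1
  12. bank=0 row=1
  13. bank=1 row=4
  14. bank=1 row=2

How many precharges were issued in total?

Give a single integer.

Acc 1: bank1 row4 -> MISS (open row4); precharges=0
Acc 2: bank0 row1 -> MISS (open row1); precharges=0
Acc 3: bank1 row4 -> HIT
Acc 4: bank0 row3 -> MISS (open row3); precharges=1
Acc 5: bank1 row4 -> HIT
Acc 6: bank0 row1 -> MISS (open row1); precharges=2
Acc 7: bank0 row1 -> HIT
Acc 8: bank1 row0 -> MISS (open row0); precharges=3
Acc 9: bank0 row3 -> MISS (open row3); precharges=4
Acc 10: bank1 row4 -> MISS (open row4); precharges=5
Acc 11: bank1 row1 -> MISS (open row1); precharges=6
Acc 12: bank0 row1 -> MISS (open row1); precharges=7
Acc 13: bank1 row4 -> MISS (open row4); precharges=8
Acc 14: bank1 row2 -> MISS (open row2); precharges=9

Answer: 9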